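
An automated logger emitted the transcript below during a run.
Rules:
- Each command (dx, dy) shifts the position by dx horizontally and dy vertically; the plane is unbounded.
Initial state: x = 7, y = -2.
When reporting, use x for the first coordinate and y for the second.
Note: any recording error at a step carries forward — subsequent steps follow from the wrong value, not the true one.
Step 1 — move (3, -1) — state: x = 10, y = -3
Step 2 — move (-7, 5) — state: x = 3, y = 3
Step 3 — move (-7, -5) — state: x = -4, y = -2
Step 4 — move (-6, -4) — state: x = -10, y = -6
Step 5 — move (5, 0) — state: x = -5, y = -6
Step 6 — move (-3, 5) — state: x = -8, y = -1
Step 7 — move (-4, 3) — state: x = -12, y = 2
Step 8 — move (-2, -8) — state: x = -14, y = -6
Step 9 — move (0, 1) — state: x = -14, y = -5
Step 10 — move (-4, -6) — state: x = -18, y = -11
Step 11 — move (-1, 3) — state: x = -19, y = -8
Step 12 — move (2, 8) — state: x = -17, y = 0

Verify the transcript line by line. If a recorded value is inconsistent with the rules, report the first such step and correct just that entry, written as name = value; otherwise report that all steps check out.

Step 1: x = 7 + (3) = 10, y = -2 + (-1) = -3 — confirmed correct.
Step 2: x = 10 + (-7) = 3, y = -3 + (5) = 2 — the transcript disagrees here.
Step 2 is the first one off; corrected, y = 2.

step 2, y = 2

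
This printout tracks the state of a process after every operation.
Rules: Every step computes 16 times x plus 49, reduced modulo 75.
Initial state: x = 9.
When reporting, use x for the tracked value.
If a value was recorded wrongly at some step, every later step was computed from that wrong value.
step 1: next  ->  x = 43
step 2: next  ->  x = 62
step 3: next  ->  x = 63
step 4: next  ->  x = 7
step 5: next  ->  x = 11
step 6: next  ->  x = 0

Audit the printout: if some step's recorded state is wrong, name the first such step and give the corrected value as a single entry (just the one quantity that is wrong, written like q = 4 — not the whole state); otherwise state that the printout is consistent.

step 1: x = (16*9 + 49) mod 75 = 43 -> same as recorded
step 2: x = (16*43 + 49) mod 75 = 62 -> same as recorded
step 3: x = (16*62 + 49) mod 75 = 66 -> this is not what the printout shows
The earliest wrong entry is at step 3: it should read x = 66.

step 3, x = 66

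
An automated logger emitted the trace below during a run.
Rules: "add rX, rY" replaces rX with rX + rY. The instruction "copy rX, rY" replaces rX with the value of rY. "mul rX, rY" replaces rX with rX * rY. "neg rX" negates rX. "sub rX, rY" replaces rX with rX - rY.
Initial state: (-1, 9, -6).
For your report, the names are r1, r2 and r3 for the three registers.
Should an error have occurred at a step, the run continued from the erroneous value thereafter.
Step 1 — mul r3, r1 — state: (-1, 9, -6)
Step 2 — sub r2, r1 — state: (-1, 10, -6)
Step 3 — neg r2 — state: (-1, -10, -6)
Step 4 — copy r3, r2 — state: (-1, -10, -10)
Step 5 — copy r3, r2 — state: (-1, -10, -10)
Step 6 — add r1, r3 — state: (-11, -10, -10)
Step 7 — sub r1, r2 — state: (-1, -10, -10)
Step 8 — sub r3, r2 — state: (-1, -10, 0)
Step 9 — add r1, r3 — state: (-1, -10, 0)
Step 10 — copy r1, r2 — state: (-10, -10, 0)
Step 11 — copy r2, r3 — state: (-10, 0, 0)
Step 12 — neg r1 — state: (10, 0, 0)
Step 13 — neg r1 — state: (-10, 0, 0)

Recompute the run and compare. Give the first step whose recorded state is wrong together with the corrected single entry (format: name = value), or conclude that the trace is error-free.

Recomputing the run from the initial state:
step 1: r1 = -1, r2 = 9, r3 = 6
step 2: r1 = -1, r2 = 10, r3 = 6
step 3: r1 = -1, r2 = -10, r3 = 6
step 4: r1 = -1, r2 = -10, r3 = -10
step 5: r1 = -1, r2 = -10, r3 = -10
step 6: r1 = -11, r2 = -10, r3 = -10
step 7: r1 = -1, r2 = -10, r3 = -10
step 8: r1 = -1, r2 = -10, r3 = 0
step 9: r1 = -1, r2 = -10, r3 = 0
step 10: r1 = -10, r2 = -10, r3 = 0
step 11: r1 = -10, r2 = 0, r3 = 0
step 12: r1 = 10, r2 = 0, r3 = 0
step 13: r1 = -10, r2 = 0, r3 = 0
The first disagreement with the trace is at step 1, where the value should be r3 = 6.

step 1, r3 = 6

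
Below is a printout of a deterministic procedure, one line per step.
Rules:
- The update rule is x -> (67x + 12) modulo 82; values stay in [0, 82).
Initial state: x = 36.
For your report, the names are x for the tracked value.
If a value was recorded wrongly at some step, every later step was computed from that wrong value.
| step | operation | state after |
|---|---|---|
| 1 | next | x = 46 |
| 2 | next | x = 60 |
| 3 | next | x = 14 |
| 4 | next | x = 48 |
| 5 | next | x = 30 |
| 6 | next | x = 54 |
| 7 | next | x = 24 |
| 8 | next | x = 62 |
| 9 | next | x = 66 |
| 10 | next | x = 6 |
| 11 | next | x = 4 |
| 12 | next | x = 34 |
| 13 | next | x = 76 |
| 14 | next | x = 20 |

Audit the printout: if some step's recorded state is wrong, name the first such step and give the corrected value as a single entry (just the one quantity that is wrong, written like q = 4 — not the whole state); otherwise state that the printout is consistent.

1. x = (67*36 + 12) mod 82 = 46 (exactly as logged)
2. x = (67*46 + 12) mod 82 = 60 (same as recorded)
3. x = (67*60 + 12) mod 82 = 14 (exactly as logged)
4. x = (67*14 + 12) mod 82 = 48 (consistent with the printout)
5. x = (67*48 + 12) mod 82 = 30 (agrees with the printout)
6. x = (67*30 + 12) mod 82 = 54 (no discrepancy)
7. x = (67*54 + 12) mod 82 = 22 (this is not what the printout shows)
First deviation found at step 7; the corrected entry is x = 22.

step 7, x = 22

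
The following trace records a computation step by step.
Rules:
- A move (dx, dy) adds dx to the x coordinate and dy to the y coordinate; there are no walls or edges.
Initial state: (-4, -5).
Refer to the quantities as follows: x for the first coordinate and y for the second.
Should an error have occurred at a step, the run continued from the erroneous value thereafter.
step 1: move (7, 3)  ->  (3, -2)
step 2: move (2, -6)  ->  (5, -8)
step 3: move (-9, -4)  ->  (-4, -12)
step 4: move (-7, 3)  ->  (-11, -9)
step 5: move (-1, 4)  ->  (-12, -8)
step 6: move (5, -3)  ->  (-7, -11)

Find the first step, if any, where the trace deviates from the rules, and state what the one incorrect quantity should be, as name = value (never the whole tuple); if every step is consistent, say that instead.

step 1: x = -4 + (7) = 3, y = -5 + (3) = -2 -> exactly as logged
step 2: x = 3 + (2) = 5, y = -2 + (-6) = -8 -> confirmed correct
step 3: x = 5 + (-9) = -4, y = -8 + (-4) = -12 -> no discrepancy
step 4: x = -4 + (-7) = -11, y = -12 + (3) = -9 -> agrees with the trace
step 5: x = -11 + (-1) = -12, y = -9 + (4) = -5 -> the trace disagrees here
First deviation found at step 5; the corrected entry is y = -5.

step 5, y = -5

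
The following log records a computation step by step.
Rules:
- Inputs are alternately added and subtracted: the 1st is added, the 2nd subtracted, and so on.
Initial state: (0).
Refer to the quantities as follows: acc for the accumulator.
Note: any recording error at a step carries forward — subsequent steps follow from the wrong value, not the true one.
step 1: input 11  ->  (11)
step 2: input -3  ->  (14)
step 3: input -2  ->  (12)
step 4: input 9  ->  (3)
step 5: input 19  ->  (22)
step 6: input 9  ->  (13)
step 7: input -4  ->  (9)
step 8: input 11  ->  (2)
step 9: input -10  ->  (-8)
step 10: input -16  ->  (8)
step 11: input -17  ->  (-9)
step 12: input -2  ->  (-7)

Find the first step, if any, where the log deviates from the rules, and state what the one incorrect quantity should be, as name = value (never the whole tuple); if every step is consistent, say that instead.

Recomputing the run from the initial state:
step 1: acc = 11
step 2: acc = 14
step 3: acc = 12
step 4: acc = 3
step 5: acc = 22
step 6: acc = 13
step 7: acc = 9
step 8: acc = -2
step 9: acc = -12
step 10: acc = 4
step 11: acc = -13
step 12: acc = -11
The first disagreement with the log is at step 8, where the value should be acc = -2.

step 8, acc = -2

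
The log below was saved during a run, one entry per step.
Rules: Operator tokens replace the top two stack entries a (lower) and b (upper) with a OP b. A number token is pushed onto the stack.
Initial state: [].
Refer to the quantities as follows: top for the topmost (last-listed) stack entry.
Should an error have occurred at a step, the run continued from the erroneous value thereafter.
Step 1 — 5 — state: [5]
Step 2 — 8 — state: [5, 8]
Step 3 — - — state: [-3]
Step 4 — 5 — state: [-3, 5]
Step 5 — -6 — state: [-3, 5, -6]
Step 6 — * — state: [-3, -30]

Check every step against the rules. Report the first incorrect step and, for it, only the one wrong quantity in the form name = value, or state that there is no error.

Recomputing the run from the initial state:
step 1: [5]
step 2: [5, 8]
step 3: [-3]
step 4: [-3, 5]
step 5: [-3, 5, -6]
step 6: [-3, -30]
This matches the log at every step.

no error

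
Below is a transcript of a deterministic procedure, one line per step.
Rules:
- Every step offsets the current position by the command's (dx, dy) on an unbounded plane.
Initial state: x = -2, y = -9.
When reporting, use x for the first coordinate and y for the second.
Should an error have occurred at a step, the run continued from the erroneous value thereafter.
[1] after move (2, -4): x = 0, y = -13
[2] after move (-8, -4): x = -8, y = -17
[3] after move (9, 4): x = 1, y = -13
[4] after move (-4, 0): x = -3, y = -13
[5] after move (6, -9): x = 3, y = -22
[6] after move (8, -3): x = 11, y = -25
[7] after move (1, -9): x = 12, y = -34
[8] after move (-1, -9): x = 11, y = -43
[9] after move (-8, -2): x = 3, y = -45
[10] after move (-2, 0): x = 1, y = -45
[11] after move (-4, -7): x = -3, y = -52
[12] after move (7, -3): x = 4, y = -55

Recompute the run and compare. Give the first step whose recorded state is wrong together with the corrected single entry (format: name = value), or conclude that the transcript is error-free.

no error

1. x = -2 + (2) = 0, y = -9 + (-4) = -13 (same as recorded)
2. x = 0 + (-8) = -8, y = -13 + (-4) = -17 (consistent with the transcript)
3. x = -8 + (9) = 1, y = -17 + (4) = -13 (verified)
4. x = 1 + (-4) = -3, y = -13 + (0) = -13 (matches)
5. x = -3 + (6) = 3, y = -13 + (-9) = -22 (no discrepancy)
6. x = 3 + (8) = 11, y = -22 + (-3) = -25 (in agreement)
7. x = 11 + (1) = 12, y = -25 + (-9) = -34 (checks out)
8. x = 12 + (-1) = 11, y = -34 + (-9) = -43 (exactly as logged)
9. x = 11 + (-8) = 3, y = -43 + (-2) = -45 (exactly as logged)
10. x = 3 + (-2) = 1, y = -45 + (0) = -45 (in agreement)
11. x = 1 + (-4) = -3, y = -45 + (-7) = -52 (same as recorded)
12. x = -3 + (7) = 4, y = -52 + (-3) = -55 (same as recorded)
Each recorded entry agrees with the recomputation.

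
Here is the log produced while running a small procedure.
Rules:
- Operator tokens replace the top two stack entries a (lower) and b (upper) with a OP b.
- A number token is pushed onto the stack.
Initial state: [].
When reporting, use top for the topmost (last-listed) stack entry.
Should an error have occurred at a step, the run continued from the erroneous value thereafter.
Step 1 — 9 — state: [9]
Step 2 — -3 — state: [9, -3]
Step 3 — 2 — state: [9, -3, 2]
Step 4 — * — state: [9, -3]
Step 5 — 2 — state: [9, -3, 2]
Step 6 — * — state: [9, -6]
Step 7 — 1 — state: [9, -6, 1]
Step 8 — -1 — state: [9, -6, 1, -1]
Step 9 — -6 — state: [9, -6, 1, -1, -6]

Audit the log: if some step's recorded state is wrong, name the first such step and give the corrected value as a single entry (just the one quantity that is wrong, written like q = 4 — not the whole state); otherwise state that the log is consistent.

step 1: push 9: top = 9 -> consistent with the log
step 2: push -3: top = -3 -> in agreement
step 3: push 2: top = 2 -> exactly as logged
step 4: -3 * 2 = -6 -> the log disagrees here
First incorrect step: 4; the correct value is top = -6.

step 4, top = -6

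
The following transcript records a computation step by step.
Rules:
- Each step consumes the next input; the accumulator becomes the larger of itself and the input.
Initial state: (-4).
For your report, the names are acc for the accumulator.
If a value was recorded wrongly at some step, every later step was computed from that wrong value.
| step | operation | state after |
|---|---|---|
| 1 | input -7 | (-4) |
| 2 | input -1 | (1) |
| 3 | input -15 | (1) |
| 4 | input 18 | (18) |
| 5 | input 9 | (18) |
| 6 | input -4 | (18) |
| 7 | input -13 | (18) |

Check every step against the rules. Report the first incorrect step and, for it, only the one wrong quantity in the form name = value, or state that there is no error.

1. acc = max(-4, -7) = -4 (no discrepancy)
2. acc = max(-4, -1) = -1 (the transcript has a different value)
First deviation found at step 2; the corrected entry is acc = -1.

step 2, acc = -1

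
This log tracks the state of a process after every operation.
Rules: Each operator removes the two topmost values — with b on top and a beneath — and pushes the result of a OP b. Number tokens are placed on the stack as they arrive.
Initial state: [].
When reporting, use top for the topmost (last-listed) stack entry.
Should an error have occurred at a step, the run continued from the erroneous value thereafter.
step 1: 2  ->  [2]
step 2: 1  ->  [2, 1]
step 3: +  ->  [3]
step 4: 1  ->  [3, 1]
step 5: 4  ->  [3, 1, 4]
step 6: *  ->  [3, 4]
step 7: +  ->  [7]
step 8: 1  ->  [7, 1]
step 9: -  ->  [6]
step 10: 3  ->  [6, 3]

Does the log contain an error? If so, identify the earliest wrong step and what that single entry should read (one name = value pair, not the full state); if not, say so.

no error

1. push 2: top = 2 (no discrepancy)
2. push 1: top = 1 (verified)
3. 2 + 1 = 3 (matches)
4. push 1: top = 1 (no discrepancy)
5. push 4: top = 4 (verified)
6. 1 * 4 = 4 (no discrepancy)
7. 3 + 4 = 7 (same as recorded)
8. push 1: top = 1 (same as recorded)
9. 7 - 1 = 6 (checks out)
10. push 3: top = 3 (same as recorded)
The whole run recomputes cleanly — no discrepancies.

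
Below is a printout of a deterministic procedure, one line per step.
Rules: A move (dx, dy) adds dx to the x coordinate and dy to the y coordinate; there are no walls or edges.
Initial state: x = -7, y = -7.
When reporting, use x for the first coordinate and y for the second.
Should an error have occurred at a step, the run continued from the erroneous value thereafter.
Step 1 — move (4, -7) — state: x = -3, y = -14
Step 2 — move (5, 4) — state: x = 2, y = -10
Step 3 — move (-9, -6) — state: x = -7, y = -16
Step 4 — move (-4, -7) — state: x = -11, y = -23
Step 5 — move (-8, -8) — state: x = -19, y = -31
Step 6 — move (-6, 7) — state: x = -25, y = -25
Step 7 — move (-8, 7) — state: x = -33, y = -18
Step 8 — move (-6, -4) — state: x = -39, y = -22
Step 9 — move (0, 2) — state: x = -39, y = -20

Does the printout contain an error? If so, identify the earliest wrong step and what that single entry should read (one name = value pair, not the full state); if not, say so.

1. x = -7 + (4) = -3, y = -7 + (-7) = -14 (confirmed correct)
2. x = -3 + (5) = 2, y = -14 + (4) = -10 (confirmed correct)
3. x = 2 + (-9) = -7, y = -10 + (-6) = -16 (confirmed correct)
4. x = -7 + (-4) = -11, y = -16 + (-7) = -23 (verified)
5. x = -11 + (-8) = -19, y = -23 + (-8) = -31 (no discrepancy)
6. x = -19 + (-6) = -25, y = -31 + (7) = -24 (a discrepancy with the printout)
First incorrect step: 6; the correct value is y = -24.

step 6, y = -24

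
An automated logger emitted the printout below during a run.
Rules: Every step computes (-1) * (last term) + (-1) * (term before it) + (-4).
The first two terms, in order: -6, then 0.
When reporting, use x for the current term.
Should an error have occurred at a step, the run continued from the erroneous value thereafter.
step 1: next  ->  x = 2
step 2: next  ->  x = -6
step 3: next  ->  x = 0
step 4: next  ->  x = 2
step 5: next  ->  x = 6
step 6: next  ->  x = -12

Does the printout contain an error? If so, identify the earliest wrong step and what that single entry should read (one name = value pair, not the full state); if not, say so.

Recomputing the run from the initial state:
step 1: x = 2
step 2: x = -6
step 3: x = 0
step 4: x = 2
step 5: x = -6
step 6: x = 0
The first disagreement with the printout is at step 5, where the value should be x = -6.

step 5, x = -6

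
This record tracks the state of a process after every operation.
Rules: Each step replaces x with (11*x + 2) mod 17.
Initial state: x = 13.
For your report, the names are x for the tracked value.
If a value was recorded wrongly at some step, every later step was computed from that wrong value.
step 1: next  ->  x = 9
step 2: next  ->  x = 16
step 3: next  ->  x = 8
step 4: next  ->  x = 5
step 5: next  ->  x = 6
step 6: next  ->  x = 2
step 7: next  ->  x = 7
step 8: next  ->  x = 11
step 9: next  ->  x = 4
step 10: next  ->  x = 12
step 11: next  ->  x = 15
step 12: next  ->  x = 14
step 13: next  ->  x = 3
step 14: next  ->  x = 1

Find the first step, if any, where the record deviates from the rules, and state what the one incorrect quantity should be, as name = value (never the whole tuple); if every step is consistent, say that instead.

step 6, x = 0

Recomputing the run from the initial state:
step 1: x = 9
step 2: x = 16
step 3: x = 8
step 4: x = 5
step 5: x = 6
step 6: x = 0
step 7: x = 2
step 8: x = 7
step 9: x = 11
step 10: x = 4
step 11: x = 12
step 12: x = 15
step 13: x = 14
step 14: x = 3
The first disagreement with the record is at step 6, where the value should be x = 0.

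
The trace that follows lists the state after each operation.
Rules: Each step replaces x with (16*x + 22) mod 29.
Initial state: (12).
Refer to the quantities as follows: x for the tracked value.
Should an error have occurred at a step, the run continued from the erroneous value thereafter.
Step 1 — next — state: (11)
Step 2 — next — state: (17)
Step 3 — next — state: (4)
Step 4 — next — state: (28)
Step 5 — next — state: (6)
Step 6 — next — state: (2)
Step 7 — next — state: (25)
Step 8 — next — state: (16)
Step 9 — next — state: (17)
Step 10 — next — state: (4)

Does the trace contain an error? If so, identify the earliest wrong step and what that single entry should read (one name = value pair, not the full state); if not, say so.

step 2, x = 24

Step 1: x = (16*12 + 22) mod 29 = 11 — in agreement.
Step 2: x = (16*11 + 22) mod 29 = 24 — the recorded entry deviates here.
Conclusion: step 2 carries the first error; the entry should be x = 24.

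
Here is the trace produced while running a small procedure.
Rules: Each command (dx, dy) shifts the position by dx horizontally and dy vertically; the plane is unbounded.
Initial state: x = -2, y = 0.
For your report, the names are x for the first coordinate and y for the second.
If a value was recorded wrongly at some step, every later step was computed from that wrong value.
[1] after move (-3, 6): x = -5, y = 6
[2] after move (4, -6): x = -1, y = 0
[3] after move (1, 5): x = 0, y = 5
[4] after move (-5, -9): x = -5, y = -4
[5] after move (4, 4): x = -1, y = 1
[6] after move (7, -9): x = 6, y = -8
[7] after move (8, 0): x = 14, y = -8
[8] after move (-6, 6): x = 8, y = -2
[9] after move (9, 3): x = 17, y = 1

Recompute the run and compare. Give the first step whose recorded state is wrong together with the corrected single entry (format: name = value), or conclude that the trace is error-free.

Recomputing the run from the initial state:
step 1: x = -5, y = 6
step 2: x = -1, y = 0
step 3: x = 0, y = 5
step 4: x = -5, y = -4
step 5: x = -1, y = 0
step 6: x = 6, y = -9
step 7: x = 14, y = -9
step 8: x = 8, y = -3
step 9: x = 17, y = 0
The first disagreement with the trace is at step 5, where the value should be y = 0.

step 5, y = 0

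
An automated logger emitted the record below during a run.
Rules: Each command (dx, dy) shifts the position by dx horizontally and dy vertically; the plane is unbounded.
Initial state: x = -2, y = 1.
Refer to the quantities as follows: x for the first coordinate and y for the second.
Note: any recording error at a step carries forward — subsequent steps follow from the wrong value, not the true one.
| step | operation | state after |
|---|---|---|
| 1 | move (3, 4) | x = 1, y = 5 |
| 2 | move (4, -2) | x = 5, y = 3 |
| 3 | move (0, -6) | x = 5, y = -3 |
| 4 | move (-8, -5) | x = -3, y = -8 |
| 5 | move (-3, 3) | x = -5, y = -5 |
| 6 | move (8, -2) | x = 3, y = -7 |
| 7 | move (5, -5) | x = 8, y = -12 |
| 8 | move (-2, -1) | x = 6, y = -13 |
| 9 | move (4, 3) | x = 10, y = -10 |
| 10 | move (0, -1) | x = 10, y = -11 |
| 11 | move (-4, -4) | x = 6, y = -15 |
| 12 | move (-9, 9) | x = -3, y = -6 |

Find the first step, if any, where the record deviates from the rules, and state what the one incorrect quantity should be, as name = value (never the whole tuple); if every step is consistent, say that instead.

step 5, x = -6

Recomputing the run from the initial state:
step 1: x = 1, y = 5
step 2: x = 5, y = 3
step 3: x = 5, y = -3
step 4: x = -3, y = -8
step 5: x = -6, y = -5
step 6: x = 2, y = -7
step 7: x = 7, y = -12
step 8: x = 5, y = -13
step 9: x = 9, y = -10
step 10: x = 9, y = -11
step 11: x = 5, y = -15
step 12: x = -4, y = -6
The first disagreement with the record is at step 5, where the value should be x = -6.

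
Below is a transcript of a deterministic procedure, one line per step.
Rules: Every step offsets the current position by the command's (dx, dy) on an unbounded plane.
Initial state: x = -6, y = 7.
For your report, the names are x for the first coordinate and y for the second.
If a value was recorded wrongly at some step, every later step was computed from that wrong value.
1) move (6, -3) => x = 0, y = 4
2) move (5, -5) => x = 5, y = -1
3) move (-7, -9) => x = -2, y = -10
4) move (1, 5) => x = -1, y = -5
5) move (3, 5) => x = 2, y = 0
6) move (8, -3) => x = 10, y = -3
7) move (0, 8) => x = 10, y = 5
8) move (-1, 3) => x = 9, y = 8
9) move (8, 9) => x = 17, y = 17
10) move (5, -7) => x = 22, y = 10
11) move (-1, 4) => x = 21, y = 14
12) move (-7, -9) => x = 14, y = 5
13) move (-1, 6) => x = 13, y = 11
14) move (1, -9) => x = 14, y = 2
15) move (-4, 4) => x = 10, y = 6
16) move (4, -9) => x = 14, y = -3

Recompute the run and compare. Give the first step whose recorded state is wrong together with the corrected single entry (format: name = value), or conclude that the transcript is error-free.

no error

1. x = -6 + (6) = 0, y = 7 + (-3) = 4 (exactly as logged)
2. x = 0 + (5) = 5, y = 4 + (-5) = -1 (no discrepancy)
3. x = 5 + (-7) = -2, y = -1 + (-9) = -10 (same as recorded)
4. x = -2 + (1) = -1, y = -10 + (5) = -5 (matches)
5. x = -1 + (3) = 2, y = -5 + (5) = 0 (confirmed correct)
6. x = 2 + (8) = 10, y = 0 + (-3) = -3 (no discrepancy)
7. x = 10 + (0) = 10, y = -3 + (8) = 5 (checks out)
8. x = 10 + (-1) = 9, y = 5 + (3) = 8 (same as recorded)
9. x = 9 + (8) = 17, y = 8 + (9) = 17 (agrees with the transcript)
10. x = 17 + (5) = 22, y = 17 + (-7) = 10 (confirmed correct)
11. x = 22 + (-1) = 21, y = 10 + (4) = 14 (checks out)
12. x = 21 + (-7) = 14, y = 14 + (-9) = 5 (verified)
13. x = 14 + (-1) = 13, y = 5 + (6) = 11 (confirmed correct)
14. x = 13 + (1) = 14, y = 11 + (-9) = 2 (same as recorded)
15. x = 14 + (-4) = 10, y = 2 + (4) = 6 (in agreement)
16. x = 10 + (4) = 14, y = 6 + (-9) = -3 (consistent with the transcript)
Nothing is out of place; the run is error-free.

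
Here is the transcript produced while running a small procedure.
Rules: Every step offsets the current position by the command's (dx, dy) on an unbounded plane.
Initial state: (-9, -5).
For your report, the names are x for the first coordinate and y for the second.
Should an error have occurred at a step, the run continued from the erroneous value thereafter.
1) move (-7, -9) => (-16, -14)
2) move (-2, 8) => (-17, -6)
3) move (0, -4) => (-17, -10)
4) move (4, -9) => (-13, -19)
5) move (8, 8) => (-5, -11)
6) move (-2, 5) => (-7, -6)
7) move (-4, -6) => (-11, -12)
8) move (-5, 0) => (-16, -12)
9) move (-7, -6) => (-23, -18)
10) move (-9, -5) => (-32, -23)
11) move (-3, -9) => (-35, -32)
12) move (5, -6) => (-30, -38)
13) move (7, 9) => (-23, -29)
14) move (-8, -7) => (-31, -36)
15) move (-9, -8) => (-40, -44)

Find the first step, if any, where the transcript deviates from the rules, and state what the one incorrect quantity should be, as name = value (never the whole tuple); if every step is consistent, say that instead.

Step 1: x = -9 + (-7) = -16, y = -5 + (-9) = -14 — in agreement.
Step 2: x = -16 + (-2) = -18, y = -14 + (8) = -6 — not what was recorded.
Conclusion: step 2 carries the first error; the entry should be x = -18.

step 2, x = -18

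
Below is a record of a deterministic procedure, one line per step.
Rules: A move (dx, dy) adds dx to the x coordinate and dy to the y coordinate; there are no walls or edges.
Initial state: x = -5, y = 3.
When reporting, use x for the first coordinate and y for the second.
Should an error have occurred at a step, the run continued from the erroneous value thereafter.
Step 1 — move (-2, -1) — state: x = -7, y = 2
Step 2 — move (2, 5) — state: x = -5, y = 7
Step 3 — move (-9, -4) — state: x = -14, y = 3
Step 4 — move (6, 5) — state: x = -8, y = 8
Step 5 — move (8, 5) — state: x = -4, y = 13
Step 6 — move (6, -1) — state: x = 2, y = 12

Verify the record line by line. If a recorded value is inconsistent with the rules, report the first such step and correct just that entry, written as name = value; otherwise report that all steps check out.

step 5, x = 0

Recomputing the run from the initial state:
step 1: x = -7, y = 2
step 2: x = -5, y = 7
step 3: x = -14, y = 3
step 4: x = -8, y = 8
step 5: x = 0, y = 13
step 6: x = 6, y = 12
The first disagreement with the record is at step 5, where the value should be x = 0.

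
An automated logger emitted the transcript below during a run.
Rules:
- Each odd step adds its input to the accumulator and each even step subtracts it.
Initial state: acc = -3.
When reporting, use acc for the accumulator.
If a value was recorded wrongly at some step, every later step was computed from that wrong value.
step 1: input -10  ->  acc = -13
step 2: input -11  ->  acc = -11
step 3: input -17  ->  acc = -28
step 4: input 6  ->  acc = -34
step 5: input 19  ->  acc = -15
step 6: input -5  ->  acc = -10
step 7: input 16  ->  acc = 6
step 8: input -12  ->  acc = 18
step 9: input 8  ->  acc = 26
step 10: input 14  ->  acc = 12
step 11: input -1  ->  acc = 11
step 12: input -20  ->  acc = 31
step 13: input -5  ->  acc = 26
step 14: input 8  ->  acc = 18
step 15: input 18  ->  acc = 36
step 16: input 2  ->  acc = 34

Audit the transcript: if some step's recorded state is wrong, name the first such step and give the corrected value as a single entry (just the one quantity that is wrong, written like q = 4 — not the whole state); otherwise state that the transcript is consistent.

Recomputing the run from the initial state:
step 1: acc = -13
step 2: acc = -2
step 3: acc = -19
step 4: acc = -25
step 5: acc = -6
step 6: acc = -1
step 7: acc = 15
step 8: acc = 27
step 9: acc = 35
step 10: acc = 21
step 11: acc = 20
step 12: acc = 40
step 13: acc = 35
step 14: acc = 27
step 15: acc = 45
step 16: acc = 43
The first disagreement with the transcript is at step 2, where the value should be acc = -2.

step 2, acc = -2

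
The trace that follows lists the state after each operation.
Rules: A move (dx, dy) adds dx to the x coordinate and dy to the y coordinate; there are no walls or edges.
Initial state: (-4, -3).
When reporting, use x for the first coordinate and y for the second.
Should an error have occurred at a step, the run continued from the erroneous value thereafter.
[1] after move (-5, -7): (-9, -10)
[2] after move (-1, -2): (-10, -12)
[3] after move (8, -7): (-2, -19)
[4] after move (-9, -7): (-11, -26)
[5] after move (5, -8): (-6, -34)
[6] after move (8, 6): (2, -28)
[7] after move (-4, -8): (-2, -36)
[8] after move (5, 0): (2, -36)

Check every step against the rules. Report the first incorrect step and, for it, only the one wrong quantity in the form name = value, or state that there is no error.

1. x = -4 + (-5) = -9, y = -3 + (-7) = -10 (verified)
2. x = -9 + (-1) = -10, y = -10 + (-2) = -12 (same as recorded)
3. x = -10 + (8) = -2, y = -12 + (-7) = -19 (agrees with the trace)
4. x = -2 + (-9) = -11, y = -19 + (-7) = -26 (agrees with the trace)
5. x = -11 + (5) = -6, y = -26 + (-8) = -34 (exactly as logged)
6. x = -6 + (8) = 2, y = -34 + (6) = -28 (verified)
7. x = 2 + (-4) = -2, y = -28 + (-8) = -36 (verified)
8. x = -2 + (5) = 3, y = -36 + (0) = -36 (the trace disagrees here)
First incorrect step: 8; the correct value is x = 3.

step 8, x = 3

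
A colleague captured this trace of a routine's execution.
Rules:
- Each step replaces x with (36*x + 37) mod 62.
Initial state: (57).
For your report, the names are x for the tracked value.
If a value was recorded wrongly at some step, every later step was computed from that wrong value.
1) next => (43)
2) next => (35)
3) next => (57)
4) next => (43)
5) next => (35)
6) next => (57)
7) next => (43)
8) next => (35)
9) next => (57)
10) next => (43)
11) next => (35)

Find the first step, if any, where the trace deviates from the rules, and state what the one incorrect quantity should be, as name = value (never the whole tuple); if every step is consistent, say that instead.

no error

Step 1: x = (36*57 + 37) mod 62 = 43 — matches.
Step 2: x = (36*43 + 37) mod 62 = 35 — in agreement.
Step 3: x = (36*35 + 37) mod 62 = 57 — verified.
Step 4: x = (36*57 + 37) mod 62 = 43 — in agreement.
Step 5: x = (36*43 + 37) mod 62 = 35 — confirmed correct.
Step 6: x = (36*35 + 37) mod 62 = 57 — checks out.
Step 7: x = (36*57 + 37) mod 62 = 43 — confirmed correct.
Step 8: x = (36*43 + 37) mod 62 = 35 — exactly as logged.
Step 9: x = (36*35 + 37) mod 62 = 57 — verified.
Step 10: x = (36*57 + 37) mod 62 = 43 — verified.
Step 11: x = (36*43 + 37) mod 62 = 35 — agrees with the trace.
All steps check out; nothing to correct.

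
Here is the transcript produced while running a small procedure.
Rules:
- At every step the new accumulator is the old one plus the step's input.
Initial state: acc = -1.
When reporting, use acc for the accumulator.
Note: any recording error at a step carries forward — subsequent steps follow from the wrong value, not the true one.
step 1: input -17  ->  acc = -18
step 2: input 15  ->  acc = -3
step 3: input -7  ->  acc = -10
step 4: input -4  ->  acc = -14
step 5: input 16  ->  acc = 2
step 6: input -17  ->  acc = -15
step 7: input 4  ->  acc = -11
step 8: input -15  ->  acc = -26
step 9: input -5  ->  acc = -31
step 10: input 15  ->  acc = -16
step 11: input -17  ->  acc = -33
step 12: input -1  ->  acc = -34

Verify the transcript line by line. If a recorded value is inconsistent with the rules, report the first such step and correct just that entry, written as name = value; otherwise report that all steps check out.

no error

Recomputing the run from the initial state:
step 1: acc = -18
step 2: acc = -3
step 3: acc = -10
step 4: acc = -14
step 5: acc = 2
step 6: acc = -15
step 7: acc = -11
step 8: acc = -26
step 9: acc = -31
step 10: acc = -16
step 11: acc = -33
step 12: acc = -34
This matches the transcript at every step.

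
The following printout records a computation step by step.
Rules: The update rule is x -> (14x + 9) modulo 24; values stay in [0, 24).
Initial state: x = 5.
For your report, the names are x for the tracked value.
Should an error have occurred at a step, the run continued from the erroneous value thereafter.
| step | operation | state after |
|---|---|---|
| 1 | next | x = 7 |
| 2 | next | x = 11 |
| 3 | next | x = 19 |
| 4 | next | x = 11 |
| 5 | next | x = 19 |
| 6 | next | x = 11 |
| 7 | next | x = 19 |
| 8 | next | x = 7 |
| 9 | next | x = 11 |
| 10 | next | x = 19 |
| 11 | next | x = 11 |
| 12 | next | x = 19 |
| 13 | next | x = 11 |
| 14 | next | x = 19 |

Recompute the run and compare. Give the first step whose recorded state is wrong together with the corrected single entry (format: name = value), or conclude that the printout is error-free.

step 8, x = 11

1. x = (14*5 + 9) mod 24 = 7 (checks out)
2. x = (14*7 + 9) mod 24 = 11 (confirmed correct)
3. x = (14*11 + 9) mod 24 = 19 (same as recorded)
4. x = (14*19 + 9) mod 24 = 11 (same as recorded)
5. x = (14*11 + 9) mod 24 = 19 (checks out)
6. x = (14*19 + 9) mod 24 = 11 (checks out)
7. x = (14*11 + 9) mod 24 = 19 (checks out)
8. x = (14*19 + 9) mod 24 = 11 (the entry is off here)
The earliest wrong entry is at step 8: it should read x = 11.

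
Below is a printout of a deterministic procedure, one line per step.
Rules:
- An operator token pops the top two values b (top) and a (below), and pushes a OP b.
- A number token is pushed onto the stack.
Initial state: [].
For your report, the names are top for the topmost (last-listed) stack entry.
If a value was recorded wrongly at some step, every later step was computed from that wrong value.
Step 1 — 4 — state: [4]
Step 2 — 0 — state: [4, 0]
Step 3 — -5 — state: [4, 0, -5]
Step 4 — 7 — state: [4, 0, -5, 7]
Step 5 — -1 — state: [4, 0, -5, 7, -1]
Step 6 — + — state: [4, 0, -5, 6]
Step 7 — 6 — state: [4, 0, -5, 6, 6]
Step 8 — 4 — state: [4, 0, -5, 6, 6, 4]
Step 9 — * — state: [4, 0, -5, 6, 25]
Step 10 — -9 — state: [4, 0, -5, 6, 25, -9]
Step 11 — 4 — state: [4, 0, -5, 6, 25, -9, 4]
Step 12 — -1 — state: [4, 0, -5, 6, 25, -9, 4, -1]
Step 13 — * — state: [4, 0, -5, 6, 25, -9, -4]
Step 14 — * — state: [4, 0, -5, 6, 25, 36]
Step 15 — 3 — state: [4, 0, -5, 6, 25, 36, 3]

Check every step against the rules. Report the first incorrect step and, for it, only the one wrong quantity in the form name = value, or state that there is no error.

Step 1: push 4: top = 4 — confirmed correct.
Step 2: push 0: top = 0 — matches.
Step 3: push -5: top = -5 — no discrepancy.
Step 4: push 7: top = 7 — matches.
Step 5: push -1: top = -1 — same as recorded.
Step 6: 7 + -1 = 6 — verified.
Step 7: push 6: top = 6 — no discrepancy.
Step 8: push 4: top = 4 — matches.
Step 9: 6 * 4 = 24 — the printout has a different value.
That makes step 9 the first incorrect line — top = 24 is what it should show.

step 9, top = 24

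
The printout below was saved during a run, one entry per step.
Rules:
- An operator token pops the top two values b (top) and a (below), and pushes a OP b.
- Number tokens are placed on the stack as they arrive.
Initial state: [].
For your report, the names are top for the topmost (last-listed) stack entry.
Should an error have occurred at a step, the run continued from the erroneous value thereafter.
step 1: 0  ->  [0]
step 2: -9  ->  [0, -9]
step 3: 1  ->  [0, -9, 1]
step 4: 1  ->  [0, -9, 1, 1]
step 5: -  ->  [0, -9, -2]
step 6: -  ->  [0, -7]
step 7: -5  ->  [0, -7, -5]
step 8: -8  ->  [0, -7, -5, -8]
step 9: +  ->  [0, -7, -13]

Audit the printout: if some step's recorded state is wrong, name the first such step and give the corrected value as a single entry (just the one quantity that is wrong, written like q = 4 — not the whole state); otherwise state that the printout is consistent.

step 5, top = 0

step 1: push 0: top = 0 -> exactly as logged
step 2: push -9: top = -9 -> in agreement
step 3: push 1: top = 1 -> exactly as logged
step 4: push 1: top = 1 -> matches
step 5: 1 - 1 = 0 -> the printout has a different value
Step 5 is the first one off; corrected, top = 0.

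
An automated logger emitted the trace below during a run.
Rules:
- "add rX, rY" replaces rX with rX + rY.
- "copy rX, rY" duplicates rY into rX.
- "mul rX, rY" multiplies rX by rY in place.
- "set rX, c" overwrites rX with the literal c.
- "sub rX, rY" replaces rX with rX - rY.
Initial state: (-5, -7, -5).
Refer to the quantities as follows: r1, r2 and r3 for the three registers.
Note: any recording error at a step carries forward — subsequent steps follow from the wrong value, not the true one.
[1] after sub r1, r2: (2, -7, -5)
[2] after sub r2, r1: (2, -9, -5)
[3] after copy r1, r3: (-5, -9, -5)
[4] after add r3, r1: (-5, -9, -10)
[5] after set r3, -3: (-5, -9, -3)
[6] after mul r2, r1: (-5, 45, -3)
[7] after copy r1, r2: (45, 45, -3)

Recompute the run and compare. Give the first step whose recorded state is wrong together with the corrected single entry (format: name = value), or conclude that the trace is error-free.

Step 1: r1 = -5 - -7 = 2 — in agreement.
Step 2: r2 = -7 - 2 = -9 — no discrepancy.
Step 3: r1 = -5 — checks out.
Step 4: r3 = -5 + -5 = -10 — checks out.
Step 5: r3 = -3 — confirmed correct.
Step 6: r2 = -9 * -5 = 45 — exactly as logged.
Step 7: r1 = 45 — verified.
The whole run recomputes cleanly — no discrepancies.

no error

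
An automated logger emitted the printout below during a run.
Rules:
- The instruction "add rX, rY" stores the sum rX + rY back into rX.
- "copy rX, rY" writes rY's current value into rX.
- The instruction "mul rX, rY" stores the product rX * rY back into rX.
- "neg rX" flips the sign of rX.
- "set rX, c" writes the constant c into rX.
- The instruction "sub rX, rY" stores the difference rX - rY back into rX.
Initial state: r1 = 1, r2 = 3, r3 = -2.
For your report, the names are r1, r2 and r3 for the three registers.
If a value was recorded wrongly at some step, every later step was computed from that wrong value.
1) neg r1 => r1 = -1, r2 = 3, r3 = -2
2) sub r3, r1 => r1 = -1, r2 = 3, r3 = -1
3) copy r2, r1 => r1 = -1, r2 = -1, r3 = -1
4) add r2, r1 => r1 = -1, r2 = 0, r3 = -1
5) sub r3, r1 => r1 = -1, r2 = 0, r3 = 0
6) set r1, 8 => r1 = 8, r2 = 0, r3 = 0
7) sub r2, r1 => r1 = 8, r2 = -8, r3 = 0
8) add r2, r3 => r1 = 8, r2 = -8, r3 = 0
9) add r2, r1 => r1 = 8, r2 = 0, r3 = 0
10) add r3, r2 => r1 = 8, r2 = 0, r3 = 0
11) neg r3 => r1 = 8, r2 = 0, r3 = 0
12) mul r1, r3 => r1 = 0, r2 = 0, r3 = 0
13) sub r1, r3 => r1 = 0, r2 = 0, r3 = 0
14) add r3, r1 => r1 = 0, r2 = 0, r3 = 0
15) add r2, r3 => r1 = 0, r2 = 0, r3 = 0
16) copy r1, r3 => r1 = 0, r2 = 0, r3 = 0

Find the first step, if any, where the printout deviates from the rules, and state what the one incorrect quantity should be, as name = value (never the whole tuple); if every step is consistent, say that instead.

Recomputing the run from the initial state:
step 1: r1 = -1, r2 = 3, r3 = -2
step 2: r1 = -1, r2 = 3, r3 = -1
step 3: r1 = -1, r2 = -1, r3 = -1
step 4: r1 = -1, r2 = -2, r3 = -1
step 5: r1 = -1, r2 = -2, r3 = 0
step 6: r1 = 8, r2 = -2, r3 = 0
step 7: r1 = 8, r2 = -10, r3 = 0
step 8: r1 = 8, r2 = -10, r3 = 0
step 9: r1 = 8, r2 = -2, r3 = 0
step 10: r1 = 8, r2 = -2, r3 = -2
step 11: r1 = 8, r2 = -2, r3 = 2
step 12: r1 = 16, r2 = -2, r3 = 2
step 13: r1 = 14, r2 = -2, r3 = 2
step 14: r1 = 14, r2 = -2, r3 = 16
step 15: r1 = 14, r2 = 14, r3 = 16
step 16: r1 = 16, r2 = 14, r3 = 16
The first disagreement with the printout is at step 4, where the value should be r2 = -2.

step 4, r2 = -2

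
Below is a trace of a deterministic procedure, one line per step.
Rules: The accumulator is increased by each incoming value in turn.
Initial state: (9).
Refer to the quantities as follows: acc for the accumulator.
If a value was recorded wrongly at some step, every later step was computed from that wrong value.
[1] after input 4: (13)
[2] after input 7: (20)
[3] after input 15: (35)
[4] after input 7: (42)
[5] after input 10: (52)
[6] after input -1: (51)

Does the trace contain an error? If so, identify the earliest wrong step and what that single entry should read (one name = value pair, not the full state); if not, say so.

step 1: acc = 9 + 4 = 13 -> no discrepancy
step 2: acc = 13 + 7 = 20 -> checks out
step 3: acc = 20 + 15 = 35 -> no discrepancy
step 4: acc = 35 + 7 = 42 -> checks out
step 5: acc = 42 + 10 = 52 -> no discrepancy
step 6: acc = 52 + -1 = 51 -> agrees with the trace
All steps check out; nothing to correct.

no error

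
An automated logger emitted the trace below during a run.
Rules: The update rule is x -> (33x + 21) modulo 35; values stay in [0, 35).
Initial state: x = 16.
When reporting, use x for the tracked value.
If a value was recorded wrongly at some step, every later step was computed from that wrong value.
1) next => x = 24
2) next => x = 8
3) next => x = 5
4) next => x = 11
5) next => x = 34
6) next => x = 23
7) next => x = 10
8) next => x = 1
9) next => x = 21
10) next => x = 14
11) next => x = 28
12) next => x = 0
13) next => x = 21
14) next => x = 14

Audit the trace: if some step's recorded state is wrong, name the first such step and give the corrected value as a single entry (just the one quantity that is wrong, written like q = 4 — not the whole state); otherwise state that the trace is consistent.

step 9, x = 19

Recomputing the run from the initial state:
step 1: x = 24
step 2: x = 8
step 3: x = 5
step 4: x = 11
step 5: x = 34
step 6: x = 23
step 7: x = 10
step 8: x = 1
step 9: x = 19
step 10: x = 18
step 11: x = 20
step 12: x = 16
step 13: x = 24
step 14: x = 8
The first disagreement with the trace is at step 9, where the value should be x = 19.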